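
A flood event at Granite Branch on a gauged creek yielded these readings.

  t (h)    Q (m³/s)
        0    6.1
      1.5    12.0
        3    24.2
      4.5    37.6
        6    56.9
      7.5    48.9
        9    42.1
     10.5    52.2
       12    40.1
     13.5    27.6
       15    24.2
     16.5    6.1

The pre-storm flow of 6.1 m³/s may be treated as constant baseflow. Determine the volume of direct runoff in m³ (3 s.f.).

Direct-runoff ordinates (Q − Q_b): 0.0, 5.9, 18.1, 31.5, 50.8, 42.8, 36.0, 46.1, 34.0, 21.5, 18.1, 0.0 m³/s.
ΣQ_DR = 304.8 m³/s.
With Δt = 1.5 h = 5400 s, V = ΣQ_DR · Δt = 304.8 × 5400 = 1.65 × 10^6 m³.

V ≈ 1.65 × 10^6 m³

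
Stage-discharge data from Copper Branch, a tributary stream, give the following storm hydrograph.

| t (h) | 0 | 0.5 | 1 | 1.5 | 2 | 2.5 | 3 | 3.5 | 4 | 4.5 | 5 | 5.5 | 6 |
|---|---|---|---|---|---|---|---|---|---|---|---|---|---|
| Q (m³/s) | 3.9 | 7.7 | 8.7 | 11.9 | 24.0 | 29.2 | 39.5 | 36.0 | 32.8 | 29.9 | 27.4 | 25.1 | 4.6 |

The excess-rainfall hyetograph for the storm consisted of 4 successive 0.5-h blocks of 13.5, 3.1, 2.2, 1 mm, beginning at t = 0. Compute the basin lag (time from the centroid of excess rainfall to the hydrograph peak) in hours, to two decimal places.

Centroid of excess rainfall: t_c = Σ P_i·t̄_i / ΣP_i = 0.5152 h (block centres at 0.25, 0.75, 1.25, 1.75 h).
Hydrograph peak occurs at t = 3 h, so basin lag t_L = 3 − 0.5152 = 2.48 h.

t_L ≈ 2.48 h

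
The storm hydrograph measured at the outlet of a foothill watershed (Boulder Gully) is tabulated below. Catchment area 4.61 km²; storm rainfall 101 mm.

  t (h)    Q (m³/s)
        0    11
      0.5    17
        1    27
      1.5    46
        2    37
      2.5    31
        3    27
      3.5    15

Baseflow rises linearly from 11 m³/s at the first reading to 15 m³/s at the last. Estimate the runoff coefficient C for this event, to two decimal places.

C ≈ 0.41

ΣQ_DR = 107.0 m³/s; V = ΣQ_DR·Δt = 1.926 × 10^5 m³.
Runoff depth d = V / A = 41.78 mm.
C = d / P = 41.78 / 101 = 0.41.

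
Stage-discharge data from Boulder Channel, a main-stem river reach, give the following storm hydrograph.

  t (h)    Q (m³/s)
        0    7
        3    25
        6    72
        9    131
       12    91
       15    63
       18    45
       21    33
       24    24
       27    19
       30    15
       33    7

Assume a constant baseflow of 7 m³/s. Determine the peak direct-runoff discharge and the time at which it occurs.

Q_p = 124.0 m³/s at t = 9 h

Subtracting baseflow gives direct-runoff ordinates: 0.0, 18.0, 65.0, 124.0, 84.0, 56.0, 38.0, 26.0, 17.0, 12.0, 8.0, 0.0 m³/s.
The maximum is 124.0 m³/s, occurring at the reading for t = 9 h.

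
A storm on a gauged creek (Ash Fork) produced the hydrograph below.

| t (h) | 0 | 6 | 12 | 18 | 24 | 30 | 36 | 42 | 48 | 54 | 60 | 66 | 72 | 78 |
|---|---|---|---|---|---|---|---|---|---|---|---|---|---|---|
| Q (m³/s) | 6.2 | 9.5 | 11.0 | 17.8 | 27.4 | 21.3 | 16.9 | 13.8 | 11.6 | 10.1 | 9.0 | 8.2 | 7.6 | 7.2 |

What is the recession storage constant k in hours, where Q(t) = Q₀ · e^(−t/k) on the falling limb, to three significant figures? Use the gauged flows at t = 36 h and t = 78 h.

k ≈ 49.2 h

On the falling limb, Q drops from 16.9 to 7.2 m³/s between t = 36 h and t = 78 h (Δt = 42 h).
k = −Δt / ln(Q₂/Q₁) = −42 / ln(7.2/16.9) = 49.2 h.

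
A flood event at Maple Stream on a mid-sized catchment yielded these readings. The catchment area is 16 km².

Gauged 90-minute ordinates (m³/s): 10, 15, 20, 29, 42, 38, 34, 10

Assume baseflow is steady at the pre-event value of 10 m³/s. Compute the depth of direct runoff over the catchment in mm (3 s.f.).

d ≈ 39.8 mm

Direct runoff: 0.0, 5.0, 10.0, 19.0, 32.0, 28.0, 24.0, 0.0 m³/s; ΣQ_DR = 118.0 m³/s.
V = ΣQ_DR · Δt = 118.0 × 5400 s = 6.372 × 10^5 m³.
Over A = 16 km², depth = V / A = 39.8 mm.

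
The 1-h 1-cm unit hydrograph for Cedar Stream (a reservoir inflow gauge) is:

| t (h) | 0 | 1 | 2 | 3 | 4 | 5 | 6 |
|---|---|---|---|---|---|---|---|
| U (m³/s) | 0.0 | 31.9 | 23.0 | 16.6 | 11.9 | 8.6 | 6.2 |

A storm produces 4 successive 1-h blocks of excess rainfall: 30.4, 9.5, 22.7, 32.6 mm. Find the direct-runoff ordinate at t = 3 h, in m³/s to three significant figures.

Q ≈ 145 m³/s

By discrete convolution, Q_j = Σ (P_i / 10 mm) · U_{j−i}.
At t = 3 h (j=3): Q = (30.4/10)·16.6 + (9.5/10)·23.0 + (22.7/10)·31.9 + (32.6/10)·0.0 = 145 m³/s.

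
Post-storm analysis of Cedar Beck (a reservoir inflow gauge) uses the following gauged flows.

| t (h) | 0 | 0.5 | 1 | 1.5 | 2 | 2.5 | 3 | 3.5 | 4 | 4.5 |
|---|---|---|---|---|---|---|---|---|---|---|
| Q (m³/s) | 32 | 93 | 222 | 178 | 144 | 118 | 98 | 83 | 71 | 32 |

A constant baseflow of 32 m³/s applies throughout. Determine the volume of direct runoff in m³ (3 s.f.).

Direct-runoff ordinates (Q − Q_b): 0.0, 61.0, 190.0, 146.0, 112.0, 86.0, 66.0, 51.0, 39.0, 0.0 m³/s.
ΣQ_DR = 751.0 m³/s.
With Δt = 0.5 h = 1800 s, V = ΣQ_DR · Δt = 751.0 × 1800 = 1.35 × 10^6 m³.

V ≈ 1.35 × 10^6 m³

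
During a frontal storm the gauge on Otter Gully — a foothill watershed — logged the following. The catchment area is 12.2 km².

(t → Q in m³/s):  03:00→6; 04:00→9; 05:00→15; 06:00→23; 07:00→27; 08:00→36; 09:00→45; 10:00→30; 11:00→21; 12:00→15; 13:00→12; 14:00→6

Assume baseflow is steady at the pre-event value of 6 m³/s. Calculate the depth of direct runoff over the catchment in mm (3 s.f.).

d ≈ 51.0 mm

Direct runoff: 0.0, 3.0, 9.0, 17.0, 21.0, 30.0, 39.0, 24.0, 15.0, 9.0, 6.0, 0.0 m³/s; ΣQ_DR = 173.0 m³/s.
V = ΣQ_DR · Δt = 173.0 × 3600 s = 6.228 × 10^5 m³.
Over A = 12.2 km², depth = V / A = 51.0 mm.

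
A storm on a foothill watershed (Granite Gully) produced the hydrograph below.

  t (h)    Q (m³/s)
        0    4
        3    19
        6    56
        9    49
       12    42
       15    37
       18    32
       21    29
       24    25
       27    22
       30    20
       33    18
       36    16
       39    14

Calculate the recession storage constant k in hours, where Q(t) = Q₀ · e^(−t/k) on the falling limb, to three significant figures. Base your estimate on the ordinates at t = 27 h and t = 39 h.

k ≈ 26.5 h

On the falling limb, Q drops from 22 to 14 m³/s between t = 27 h and t = 39 h (Δt = 12 h).
k = −Δt / ln(Q₂/Q₁) = −12 / ln(14/22) = 26.5 h.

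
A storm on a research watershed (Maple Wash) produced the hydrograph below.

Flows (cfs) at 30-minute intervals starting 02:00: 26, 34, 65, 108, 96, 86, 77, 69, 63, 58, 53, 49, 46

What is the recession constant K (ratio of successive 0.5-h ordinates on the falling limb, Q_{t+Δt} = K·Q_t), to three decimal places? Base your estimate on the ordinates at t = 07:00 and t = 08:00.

Using the recession-limb readings at t = 07:00 and t = 08:00: Q falls from 53 to 46 cfs over 2 intervals.
K = (Q₂/Q₁)^(1/2) = (46/53)^(1/2) = 0.932.

K ≈ 0.932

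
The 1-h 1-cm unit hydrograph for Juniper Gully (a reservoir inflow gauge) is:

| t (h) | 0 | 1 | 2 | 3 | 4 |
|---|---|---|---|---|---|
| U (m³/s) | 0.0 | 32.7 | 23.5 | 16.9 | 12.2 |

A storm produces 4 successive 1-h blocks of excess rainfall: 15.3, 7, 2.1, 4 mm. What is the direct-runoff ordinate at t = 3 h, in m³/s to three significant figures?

Q ≈ 49.2 m³/s

By discrete convolution, Q_j = Σ (P_i / 10 mm) · U_{j−i}.
At t = 3 h (j=3): Q = (15.3/10)·16.9 + (7/10)·23.5 + (2.1/10)·32.7 + (4/10)·0.0 = 49.2 m³/s.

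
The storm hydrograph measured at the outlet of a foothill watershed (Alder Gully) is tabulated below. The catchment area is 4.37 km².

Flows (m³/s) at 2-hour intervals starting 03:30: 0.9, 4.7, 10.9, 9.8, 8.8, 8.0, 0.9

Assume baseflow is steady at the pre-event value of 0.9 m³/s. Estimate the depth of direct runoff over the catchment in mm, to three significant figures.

d ≈ 62.1 mm

Direct runoff: 0.0, 3.8, 10.0, 8.9, 7.9, 7.1, 0.0 m³/s; ΣQ_DR = 37.70 m³/s.
V = ΣQ_DR · Δt = 37.70 × 7200 s = 2.714 × 10^5 m³.
Over A = 4.37 km², depth = V / A = 62.1 mm.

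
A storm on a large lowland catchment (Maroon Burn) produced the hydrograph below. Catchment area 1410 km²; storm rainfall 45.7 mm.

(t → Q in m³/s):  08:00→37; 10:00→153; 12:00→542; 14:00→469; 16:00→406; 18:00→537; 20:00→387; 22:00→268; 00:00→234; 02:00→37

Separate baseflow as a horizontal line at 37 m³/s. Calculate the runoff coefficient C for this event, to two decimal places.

ΣQ_DR = 2700 m³/s; V = ΣQ_DR·Δt = 1.944 × 10^7 m³.
Runoff depth d = V / A = 13.79 mm.
C = d / P = 13.79 / 45.7 = 0.30.

C ≈ 0.30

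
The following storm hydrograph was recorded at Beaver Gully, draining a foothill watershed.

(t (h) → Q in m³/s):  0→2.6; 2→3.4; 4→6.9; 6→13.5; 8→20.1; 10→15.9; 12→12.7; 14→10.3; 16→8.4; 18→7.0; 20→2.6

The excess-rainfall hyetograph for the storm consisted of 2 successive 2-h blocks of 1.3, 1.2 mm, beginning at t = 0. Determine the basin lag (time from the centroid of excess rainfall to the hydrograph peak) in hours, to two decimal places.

t_L ≈ 6.04 h

Centroid of excess rainfall: t_c = Σ P_i·t̄_i / ΣP_i = 1.9600 h (block centres at 1, 3 h).
Hydrograph peak occurs at t = 8 h, so basin lag t_L = 8 − 1.9600 = 6.04 h.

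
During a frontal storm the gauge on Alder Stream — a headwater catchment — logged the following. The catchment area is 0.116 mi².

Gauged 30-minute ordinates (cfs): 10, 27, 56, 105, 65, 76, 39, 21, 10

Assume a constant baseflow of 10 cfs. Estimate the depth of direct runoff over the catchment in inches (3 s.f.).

d ≈ 2.13 in

Direct runoff: 0.0, 17.0, 46.0, 95.0, 55.0, 66.0, 29.0, 11.0, 0.0 cfs; ΣQ_DR = 319.0 cfs.
V = ΣQ_DR · Δt = 319.0 × 1800 s = 5.742 × 10^5 ft³.
Over A = 0.116 mi², depth = V / A = 2.13 in.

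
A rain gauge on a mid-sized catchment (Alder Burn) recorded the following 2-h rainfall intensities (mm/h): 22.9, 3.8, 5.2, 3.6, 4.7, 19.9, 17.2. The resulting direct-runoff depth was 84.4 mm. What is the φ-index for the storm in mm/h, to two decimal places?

Only the 3 blocks with intensity above φ contribute runoff: 22.9, 19.9, 17.2 mm/h.
Σ(I−φ)·Δt = d  ⇒  (22.9+19.9+17.2 − 3φ)·2 = 84.4
φ = (60.00 − 84.4/2) / 3 = 5.93 mm/h.

φ ≈ 5.93 mm/h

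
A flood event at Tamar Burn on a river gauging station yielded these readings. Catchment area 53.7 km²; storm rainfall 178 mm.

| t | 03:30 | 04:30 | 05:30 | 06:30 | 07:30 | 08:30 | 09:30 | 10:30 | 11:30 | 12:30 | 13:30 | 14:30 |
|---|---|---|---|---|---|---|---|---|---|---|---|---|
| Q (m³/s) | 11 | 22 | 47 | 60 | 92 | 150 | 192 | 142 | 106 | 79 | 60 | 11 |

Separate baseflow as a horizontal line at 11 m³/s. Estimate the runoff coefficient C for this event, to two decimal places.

ΣQ_DR = 840.0 m³/s; V = ΣQ_DR·Δt = 3.024 × 10^6 m³.
Runoff depth d = V / A = 56.31 mm.
C = d / P = 56.31 / 178 = 0.32.

C ≈ 0.32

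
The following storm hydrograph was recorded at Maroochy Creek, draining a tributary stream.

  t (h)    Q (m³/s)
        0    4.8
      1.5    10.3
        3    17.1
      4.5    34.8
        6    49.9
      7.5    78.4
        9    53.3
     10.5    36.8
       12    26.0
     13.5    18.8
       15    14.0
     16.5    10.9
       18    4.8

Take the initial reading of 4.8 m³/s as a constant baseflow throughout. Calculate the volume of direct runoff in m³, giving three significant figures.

V ≈ 1.61 × 10^6 m³

Direct-runoff ordinates (Q − Q_b): 0.0, 5.5, 12.3, 30.0, 45.1, 73.6, 48.5, 32.0, 21.2, 14.0, 9.2, 6.1, 0.0 m³/s.
ΣQ_DR = 297.5 m³/s.
With Δt = 1.5 h = 5400 s, V = ΣQ_DR · Δt = 297.5 × 5400 = 1.61 × 10^6 m³.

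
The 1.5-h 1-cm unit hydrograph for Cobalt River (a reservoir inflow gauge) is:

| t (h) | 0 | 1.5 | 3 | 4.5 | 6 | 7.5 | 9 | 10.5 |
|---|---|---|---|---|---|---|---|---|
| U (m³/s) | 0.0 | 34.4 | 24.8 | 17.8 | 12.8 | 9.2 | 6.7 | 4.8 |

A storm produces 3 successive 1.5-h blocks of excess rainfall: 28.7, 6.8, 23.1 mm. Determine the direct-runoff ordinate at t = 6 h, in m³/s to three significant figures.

Q ≈ 106 m³/s

By discrete convolution, Q_j = Σ (P_i / 10 mm) · U_{j−i}.
At t = 6 h (j=4): Q = (28.7/10)·12.8 + (6.8/10)·17.8 + (23.1/10)·24.8 = 106 m³/s.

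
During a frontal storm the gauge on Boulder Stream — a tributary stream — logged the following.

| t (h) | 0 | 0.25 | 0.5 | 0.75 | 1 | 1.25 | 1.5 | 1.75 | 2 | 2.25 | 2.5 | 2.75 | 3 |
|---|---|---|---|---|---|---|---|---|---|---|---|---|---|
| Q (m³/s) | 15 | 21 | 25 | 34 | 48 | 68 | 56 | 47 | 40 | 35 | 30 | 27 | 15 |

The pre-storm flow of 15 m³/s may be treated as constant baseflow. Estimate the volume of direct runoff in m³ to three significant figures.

V ≈ 2.39 × 10^5 m³

Direct-runoff ordinates (Q − Q_b): 0.0, 6.0, 10.0, 19.0, 33.0, 53.0, 41.0, 32.0, 25.0, 20.0, 15.0, 12.0, 0.0 m³/s.
ΣQ_DR = 266.0 m³/s.
With Δt = 0.25 h = 900 s, V = ΣQ_DR · Δt = 266.0 × 900 = 2.39 × 10^5 m³.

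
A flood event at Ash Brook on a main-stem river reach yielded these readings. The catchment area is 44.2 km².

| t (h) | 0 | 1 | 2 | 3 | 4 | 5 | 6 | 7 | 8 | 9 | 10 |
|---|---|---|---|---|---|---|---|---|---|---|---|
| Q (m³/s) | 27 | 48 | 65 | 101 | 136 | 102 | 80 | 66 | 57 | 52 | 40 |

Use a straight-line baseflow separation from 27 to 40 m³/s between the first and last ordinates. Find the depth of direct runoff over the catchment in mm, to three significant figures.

Direct runoff: 0.00, 19.70, 35.40, 70.10, 103.80, 68.50, 45.20, 29.90, 19.60, 13.30, 0.00 m³/s; ΣQ_DR = 405.5 m³/s.
V = ΣQ_DR · Δt = 405.5 × 3600 s = 1.460 × 10^6 m³.
Over A = 44.2 km², depth = V / A = 33.0 mm.

d ≈ 33.0 mm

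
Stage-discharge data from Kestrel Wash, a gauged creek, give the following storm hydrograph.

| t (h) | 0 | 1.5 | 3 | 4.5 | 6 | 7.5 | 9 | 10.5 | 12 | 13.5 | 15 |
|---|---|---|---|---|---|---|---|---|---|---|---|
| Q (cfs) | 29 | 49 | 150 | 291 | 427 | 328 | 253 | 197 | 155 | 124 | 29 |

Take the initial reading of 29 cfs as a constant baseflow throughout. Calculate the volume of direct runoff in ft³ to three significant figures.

V ≈ 9.25 × 10^6 ft³

Direct-runoff ordinates (Q − Q_b): 0.0, 20.0, 121.0, 262.0, 398.0, 299.0, 224.0, 168.0, 126.0, 95.0, 0.0 cfs.
ΣQ_DR = 1713 cfs.
With Δt = 1.5 h = 5400 s, V = ΣQ_DR · Δt = 1713 × 5400 = 9.25 × 10^6 ft³.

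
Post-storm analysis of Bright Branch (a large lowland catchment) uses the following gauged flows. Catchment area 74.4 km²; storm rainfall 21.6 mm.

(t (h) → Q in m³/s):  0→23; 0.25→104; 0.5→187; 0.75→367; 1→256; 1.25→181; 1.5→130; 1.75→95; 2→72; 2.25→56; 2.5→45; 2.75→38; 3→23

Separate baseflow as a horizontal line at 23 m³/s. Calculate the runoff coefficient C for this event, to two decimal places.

ΣQ_DR = 1278 m³/s; V = ΣQ_DR·Δt = 1.150 × 10^6 m³.
Runoff depth d = V / A = 15.46 mm.
C = d / P = 15.46 / 21.6 = 0.72.

C ≈ 0.72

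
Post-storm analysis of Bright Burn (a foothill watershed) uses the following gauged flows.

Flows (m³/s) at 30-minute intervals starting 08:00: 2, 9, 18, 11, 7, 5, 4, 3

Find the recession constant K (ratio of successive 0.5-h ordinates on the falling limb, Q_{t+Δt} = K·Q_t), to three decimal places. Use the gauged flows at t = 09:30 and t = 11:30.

Using the recession-limb readings at t = 09:30 and t = 11:30: Q falls from 11 to 3 m³/s over 4 intervals.
K = (Q₂/Q₁)^(1/4) = (3/11)^(1/4) = 0.723.

K ≈ 0.723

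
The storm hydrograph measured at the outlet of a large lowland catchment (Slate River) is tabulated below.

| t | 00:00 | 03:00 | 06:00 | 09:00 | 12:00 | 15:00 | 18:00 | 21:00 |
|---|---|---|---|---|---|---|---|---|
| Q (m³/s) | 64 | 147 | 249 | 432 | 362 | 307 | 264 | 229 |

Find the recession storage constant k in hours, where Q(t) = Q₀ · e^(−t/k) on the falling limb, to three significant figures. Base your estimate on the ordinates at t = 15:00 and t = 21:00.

k ≈ 20.5 h

On the falling limb, Q drops from 307 to 229 m³/s between t = 15:00 and t = 21:00 (Δt = 6 h).
k = −Δt / ln(Q₂/Q₁) = −6 / ln(229/307) = 20.5 h.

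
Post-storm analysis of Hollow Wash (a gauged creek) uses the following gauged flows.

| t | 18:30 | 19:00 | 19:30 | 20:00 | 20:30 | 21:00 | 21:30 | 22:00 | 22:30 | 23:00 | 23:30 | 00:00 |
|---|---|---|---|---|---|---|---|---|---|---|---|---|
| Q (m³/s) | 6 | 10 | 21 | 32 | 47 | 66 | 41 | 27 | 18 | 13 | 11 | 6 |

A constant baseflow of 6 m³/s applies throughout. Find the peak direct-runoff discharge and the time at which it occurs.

Subtracting baseflow gives direct-runoff ordinates: 0.0, 4.0, 15.0, 26.0, 41.0, 60.0, 35.0, 21.0, 12.0, 7.0, 5.0, 0.0 m³/s.
The maximum is 60.0 m³/s, occurring at the reading for t = 21:00.

Q_p = 60.0 m³/s at t = 21:00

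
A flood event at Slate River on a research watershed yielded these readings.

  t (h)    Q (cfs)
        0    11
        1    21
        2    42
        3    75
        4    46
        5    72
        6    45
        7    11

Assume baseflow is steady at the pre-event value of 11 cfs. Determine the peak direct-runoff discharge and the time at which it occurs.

Q_p = 64.0 cfs at t = 3 h

Subtracting baseflow gives direct-runoff ordinates: 0.0, 10.0, 31.0, 64.0, 35.0, 61.0, 34.0, 0.0 cfs.
The maximum is 64.0 cfs, occurring at the reading for t = 3 h.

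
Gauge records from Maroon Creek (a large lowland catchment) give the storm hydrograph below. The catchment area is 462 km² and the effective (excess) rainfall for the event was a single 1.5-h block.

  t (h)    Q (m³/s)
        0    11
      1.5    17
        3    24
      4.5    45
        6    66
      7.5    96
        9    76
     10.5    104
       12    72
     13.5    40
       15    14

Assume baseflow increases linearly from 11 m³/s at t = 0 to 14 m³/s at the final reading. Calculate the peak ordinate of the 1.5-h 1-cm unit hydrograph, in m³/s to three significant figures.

Direct runoff: 0.00, 5.70, 12.40, 33.10, 53.80, 83.50, 63.20, 90.90, 58.60, 26.30, 0.00 m³/s; ΣQ_DR = 427.5 m³/s, peak = 90.90 m³/s.
Runoff depth d = ΣQ_DR·Δt / A = 427.5 × 5400 / (462 km²) = 4.997 mm.
The 1-cm UH is the DRH scaled by (10 mm)/d, so U_p = 90.90 × 10/4.997 = 182 m³/s.

U_p ≈ 182 m³/s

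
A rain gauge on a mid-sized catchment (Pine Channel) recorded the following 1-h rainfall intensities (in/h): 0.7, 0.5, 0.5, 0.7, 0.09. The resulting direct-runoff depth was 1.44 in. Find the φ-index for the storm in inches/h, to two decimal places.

Only the 4 blocks with intensity above φ contribute runoff: 0.7, 0.5, 0.5, 0.7 in/h.
Σ(I−φ)·Δt = d  ⇒  (0.7+0.5+0.5+0.7 − 4φ)·1 = 1.44
φ = (2.400 − 1.44/1) / 4 = 0.24 in/h.

φ ≈ 0.24 in/h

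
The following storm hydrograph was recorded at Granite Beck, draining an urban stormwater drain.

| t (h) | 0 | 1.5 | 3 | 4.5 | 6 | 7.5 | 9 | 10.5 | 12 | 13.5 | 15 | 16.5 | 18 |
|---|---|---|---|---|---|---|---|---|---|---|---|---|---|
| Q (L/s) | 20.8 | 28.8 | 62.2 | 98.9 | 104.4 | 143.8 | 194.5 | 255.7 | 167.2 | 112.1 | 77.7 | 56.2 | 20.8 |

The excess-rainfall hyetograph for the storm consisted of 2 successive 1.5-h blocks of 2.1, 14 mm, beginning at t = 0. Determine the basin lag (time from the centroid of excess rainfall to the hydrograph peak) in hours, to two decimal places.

Centroid of excess rainfall: t_c = Σ P_i·t̄_i / ΣP_i = 2.0543 h (block centres at 0.75, 2.25 h).
Hydrograph peak occurs at t = 10.5 h, so basin lag t_L = 10.5 − 2.0543 = 8.45 h.

t_L ≈ 8.45 h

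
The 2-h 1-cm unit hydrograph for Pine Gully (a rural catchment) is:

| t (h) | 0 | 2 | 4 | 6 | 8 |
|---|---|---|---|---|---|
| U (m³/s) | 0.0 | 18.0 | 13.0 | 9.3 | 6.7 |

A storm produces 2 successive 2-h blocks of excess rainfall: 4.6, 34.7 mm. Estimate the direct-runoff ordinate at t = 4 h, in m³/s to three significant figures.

By discrete convolution, Q_j = Σ (P_i / 10 mm) · U_{j−i}.
At t = 4 h (j=2): Q = (4.6/10)·13.0 + (34.7/10)·18.0 = 68.4 m³/s.

Q ≈ 68.4 m³/s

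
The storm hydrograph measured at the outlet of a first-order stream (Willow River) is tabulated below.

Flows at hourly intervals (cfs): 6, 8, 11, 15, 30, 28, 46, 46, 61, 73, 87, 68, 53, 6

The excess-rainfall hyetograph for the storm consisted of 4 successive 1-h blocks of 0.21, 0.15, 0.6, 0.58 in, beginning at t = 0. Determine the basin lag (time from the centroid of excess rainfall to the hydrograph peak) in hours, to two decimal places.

Centroid of excess rainfall: t_c = Σ P_i·t̄_i / ΣP_i = 2.5065 h (block centres at 0.5, 1.5, 2.5, 3.5 h).
Hydrograph peak occurs at t = 10 h, so basin lag t_L = 10 − 2.5065 = 7.49 h.

t_L ≈ 7.49 h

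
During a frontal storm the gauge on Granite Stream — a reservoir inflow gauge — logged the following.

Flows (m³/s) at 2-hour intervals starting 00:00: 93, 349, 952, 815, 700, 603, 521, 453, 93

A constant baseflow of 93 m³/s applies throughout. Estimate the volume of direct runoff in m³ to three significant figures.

Direct-runoff ordinates (Q − Q_b): 0.0, 256.0, 859.0, 722.0, 607.0, 510.0, 428.0, 360.0, 0.0 m³/s.
ΣQ_DR = 3742 m³/s.
With Δt = 2 h = 7200 s, V = ΣQ_DR · Δt = 3742 × 7200 = 2.69 × 10^7 m³.

V ≈ 2.69 × 10^7 m³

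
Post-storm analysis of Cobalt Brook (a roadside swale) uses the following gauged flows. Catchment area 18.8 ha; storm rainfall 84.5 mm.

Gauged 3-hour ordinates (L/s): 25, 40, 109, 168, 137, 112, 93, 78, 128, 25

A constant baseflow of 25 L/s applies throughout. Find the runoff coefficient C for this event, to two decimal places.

ΣQ_DR = 665.0 L/s; V = ΣQ_DR·Δt = 7.182 × 10^6 L.
Runoff depth d = V / A = 38.20 mm.
C = d / P = 38.20 / 84.5 = 0.45.

C ≈ 0.45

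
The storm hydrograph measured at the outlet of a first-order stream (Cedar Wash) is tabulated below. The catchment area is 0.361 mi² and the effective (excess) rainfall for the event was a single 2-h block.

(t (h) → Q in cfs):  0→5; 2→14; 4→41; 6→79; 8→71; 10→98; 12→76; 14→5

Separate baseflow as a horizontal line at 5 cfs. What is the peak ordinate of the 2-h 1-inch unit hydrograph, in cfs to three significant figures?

Direct runoff: 0.0, 9.0, 36.0, 74.0, 66.0, 93.0, 71.0, 0.0 cfs; ΣQ_DR = 349.0 cfs, peak = 93.0 cfs.
Runoff depth d = ΣQ_DR·Δt / A = 349.0 × 7200 / (0.361 mi²) = 2.996 in.
The 1-inch UH is the DRH scaled by (1 in)/d, so U_p = 93.0 × 1/2.996 = 31.0 cfs.

U_p ≈ 31.0 cfs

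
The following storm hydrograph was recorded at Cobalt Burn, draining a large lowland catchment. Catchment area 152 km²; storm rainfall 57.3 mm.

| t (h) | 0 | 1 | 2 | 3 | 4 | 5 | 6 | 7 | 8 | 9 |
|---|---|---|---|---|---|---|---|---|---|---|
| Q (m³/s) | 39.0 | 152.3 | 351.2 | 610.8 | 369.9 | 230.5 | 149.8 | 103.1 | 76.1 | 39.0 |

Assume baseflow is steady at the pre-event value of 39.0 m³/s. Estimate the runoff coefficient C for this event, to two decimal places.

C ≈ 0.72

ΣQ_DR = 1732 m³/s; V = ΣQ_DR·Δt = 6.234 × 10^6 m³.
Runoff depth d = V / A = 41.01 mm.
C = d / P = 41.01 / 57.3 = 0.72.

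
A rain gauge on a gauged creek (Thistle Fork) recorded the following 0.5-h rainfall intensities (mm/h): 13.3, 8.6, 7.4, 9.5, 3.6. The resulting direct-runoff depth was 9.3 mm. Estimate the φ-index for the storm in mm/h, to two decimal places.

φ ≈ 5.05 mm/h

Only the 4 blocks with intensity above φ contribute runoff: 13.3, 8.6, 7.4, 9.5 mm/h.
Σ(I−φ)·Δt = d  ⇒  (13.3+8.6+7.4+9.5 − 4φ)·0.5 = 9.3
φ = (38.80 − 9.3/0.5) / 4 = 5.05 mm/h.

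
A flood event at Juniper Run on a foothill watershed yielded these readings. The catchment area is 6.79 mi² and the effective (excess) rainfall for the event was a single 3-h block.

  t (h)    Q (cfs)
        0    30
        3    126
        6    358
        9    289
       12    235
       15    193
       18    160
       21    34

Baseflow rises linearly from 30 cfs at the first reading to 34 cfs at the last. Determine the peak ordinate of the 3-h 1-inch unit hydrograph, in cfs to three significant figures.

U_p ≈ 408 cfs

Direct runoff: 0.00, 95.43, 326.86, 257.29, 202.71, 160.14, 126.57, 0.00 cfs; ΣQ_DR = 1169 cfs, peak = 326.86 cfs.
Runoff depth d = ΣQ_DR·Δt / A = 1169 × 10800 / (6.79 mi²) = 0.8004 in.
The 1-inch UH is the DRH scaled by (1 in)/d, so U_p = 326.86 × 1/0.8004 = 408 cfs.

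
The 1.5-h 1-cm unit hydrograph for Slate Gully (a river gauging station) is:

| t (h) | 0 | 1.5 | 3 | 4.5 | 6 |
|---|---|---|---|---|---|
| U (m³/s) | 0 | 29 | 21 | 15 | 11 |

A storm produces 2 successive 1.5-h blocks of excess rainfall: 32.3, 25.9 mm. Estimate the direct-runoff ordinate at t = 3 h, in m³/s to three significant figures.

By discrete convolution, Q_j = Σ (P_i / 10 mm) · U_{j−i}.
At t = 3 h (j=2): Q = (32.3/10)·21 + (25.9/10)·29 = 143 m³/s.

Q ≈ 143 m³/s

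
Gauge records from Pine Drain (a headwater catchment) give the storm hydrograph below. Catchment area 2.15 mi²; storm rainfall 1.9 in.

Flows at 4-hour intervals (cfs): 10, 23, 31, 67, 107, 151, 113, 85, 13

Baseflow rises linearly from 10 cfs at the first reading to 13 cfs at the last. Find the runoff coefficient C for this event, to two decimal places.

C ≈ 0.75

ΣQ_DR = 496.5 cfs; V = ΣQ_DR·Δt = 7.150 × 10^6 ft³.
Runoff depth d = V / A = 1.431 in.
C = d / P = 1.431 / 1.9 = 0.75.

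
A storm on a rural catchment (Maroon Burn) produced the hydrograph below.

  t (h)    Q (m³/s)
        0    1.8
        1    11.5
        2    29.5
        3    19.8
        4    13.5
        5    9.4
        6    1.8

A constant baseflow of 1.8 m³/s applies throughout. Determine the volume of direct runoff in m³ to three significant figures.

Direct-runoff ordinates (Q − Q_b): 0.0, 9.7, 27.7, 18.0, 11.7, 7.6, 0.0 m³/s.
ΣQ_DR = 74.70 m³/s.
With Δt = 1 h = 3600 s, V = ΣQ_DR · Δt = 74.70 × 3600 = 2.69 × 10^5 m³.

V ≈ 2.69 × 10^5 m³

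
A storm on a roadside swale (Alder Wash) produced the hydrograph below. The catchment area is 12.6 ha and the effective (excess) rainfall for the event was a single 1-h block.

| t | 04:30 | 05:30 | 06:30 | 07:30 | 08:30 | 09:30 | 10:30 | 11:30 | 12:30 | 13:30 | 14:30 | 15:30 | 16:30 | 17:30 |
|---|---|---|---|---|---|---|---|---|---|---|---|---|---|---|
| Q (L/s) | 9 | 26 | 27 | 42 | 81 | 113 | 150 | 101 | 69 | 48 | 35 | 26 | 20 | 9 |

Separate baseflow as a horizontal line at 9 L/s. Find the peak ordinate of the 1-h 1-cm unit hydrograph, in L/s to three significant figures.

Direct runoff: 0.0, 17.0, 18.0, 33.0, 72.0, 104.0, 141.0, 92.0, 60.0, 39.0, 26.0, 17.0, 11.0, 0.0 L/s; ΣQ_DR = 630.0 L/s, peak = 141.0 L/s.
Runoff depth d = ΣQ_DR·Δt / A = 630.0 × 3600 / (12.6 ha) = 18.00 mm.
The 1-cm UH is the DRH scaled by (10 mm)/d, so U_p = 141.0 × 10/18.00 = 78.3 L/s.

U_p ≈ 78.3 L/s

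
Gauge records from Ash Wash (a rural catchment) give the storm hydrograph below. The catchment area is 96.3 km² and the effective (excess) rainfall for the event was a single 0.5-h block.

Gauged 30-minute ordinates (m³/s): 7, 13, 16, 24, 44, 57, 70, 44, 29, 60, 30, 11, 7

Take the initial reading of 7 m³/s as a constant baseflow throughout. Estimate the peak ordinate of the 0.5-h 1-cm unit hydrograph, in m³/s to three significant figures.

U_p ≈ 105 m³/s

Direct runoff: 0.0, 6.0, 9.0, 17.0, 37.0, 50.0, 63.0, 37.0, 22.0, 53.0, 23.0, 4.0, 0.0 m³/s; ΣQ_DR = 321.0 m³/s, peak = 63.0 m³/s.
Runoff depth d = ΣQ_DR·Δt / A = 321.0 × 1800 / (96.3 km²) = 6.000 mm.
The 1-cm UH is the DRH scaled by (10 mm)/d, so U_p = 63.0 × 10/6.000 = 105 m³/s.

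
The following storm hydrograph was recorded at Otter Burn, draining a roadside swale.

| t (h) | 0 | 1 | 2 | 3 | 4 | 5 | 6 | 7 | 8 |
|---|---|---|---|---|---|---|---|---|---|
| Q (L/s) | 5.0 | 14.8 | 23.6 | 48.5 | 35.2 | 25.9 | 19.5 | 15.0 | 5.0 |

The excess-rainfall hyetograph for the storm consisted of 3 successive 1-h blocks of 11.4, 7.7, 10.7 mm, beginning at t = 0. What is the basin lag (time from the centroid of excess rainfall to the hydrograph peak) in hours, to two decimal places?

t_L ≈ 1.52 h

Centroid of excess rainfall: t_c = Σ P_i·t̄_i / ΣP_i = 1.4765 h (block centres at 0.5, 1.5, 2.5 h).
Hydrograph peak occurs at t = 3 h, so basin lag t_L = 3 − 1.4765 = 1.52 h.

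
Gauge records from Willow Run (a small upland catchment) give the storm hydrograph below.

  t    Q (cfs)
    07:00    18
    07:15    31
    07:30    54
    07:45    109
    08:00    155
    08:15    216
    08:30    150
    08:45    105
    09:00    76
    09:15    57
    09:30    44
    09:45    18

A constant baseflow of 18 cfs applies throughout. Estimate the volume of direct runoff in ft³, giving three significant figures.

Direct-runoff ordinates (Q − Q_b): 0.0, 13.0, 36.0, 91.0, 137.0, 198.0, 132.0, 87.0, 58.0, 39.0, 26.0, 0.0 cfs.
ΣQ_DR = 817.0 cfs.
With Δt = 0.25 h = 900 s, V = ΣQ_DR · Δt = 817.0 × 900 = 7.35 × 10^5 ft³.

V ≈ 7.35 × 10^5 ft³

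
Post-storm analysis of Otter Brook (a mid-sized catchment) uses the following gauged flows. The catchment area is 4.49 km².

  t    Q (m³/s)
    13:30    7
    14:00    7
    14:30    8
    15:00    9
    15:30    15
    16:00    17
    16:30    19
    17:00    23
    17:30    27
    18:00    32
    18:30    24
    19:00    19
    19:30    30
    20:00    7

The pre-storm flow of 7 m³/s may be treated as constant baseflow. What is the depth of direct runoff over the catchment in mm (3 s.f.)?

d ≈ 58.5 mm

Direct runoff: 0.0, 0.0, 1.0, 2.0, 8.0, 10.0, 12.0, 16.0, 20.0, 25.0, 17.0, 12.0, 23.0, 0.0 m³/s; ΣQ_DR = 146.0 m³/s.
V = ΣQ_DR · Δt = 146.0 × 1800 s = 2.628 × 10^5 m³.
Over A = 4.49 km², depth = V / A = 58.5 mm.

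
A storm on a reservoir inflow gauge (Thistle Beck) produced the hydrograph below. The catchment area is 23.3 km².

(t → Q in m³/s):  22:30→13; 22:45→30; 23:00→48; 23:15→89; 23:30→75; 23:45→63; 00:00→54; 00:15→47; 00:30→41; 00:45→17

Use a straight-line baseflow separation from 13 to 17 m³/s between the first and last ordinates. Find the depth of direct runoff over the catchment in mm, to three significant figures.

Direct runoff: 0.00, 16.56, 34.11, 74.67, 60.22, 47.78, 38.33, 30.89, 24.44, 0.00 m³/s; ΣQ_DR = 327.0 m³/s.
V = ΣQ_DR · Δt = 327.0 × 900 s = 2.943 × 10^5 m³.
Over A = 23.3 km², depth = V / A = 12.6 mm.

d ≈ 12.6 mm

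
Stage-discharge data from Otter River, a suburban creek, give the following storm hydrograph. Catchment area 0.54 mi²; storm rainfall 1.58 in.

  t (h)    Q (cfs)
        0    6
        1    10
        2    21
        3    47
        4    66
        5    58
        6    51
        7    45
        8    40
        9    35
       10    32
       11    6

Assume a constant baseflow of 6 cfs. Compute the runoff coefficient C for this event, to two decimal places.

C ≈ 0.63

ΣQ_DR = 345.0 cfs; V = ΣQ_DR·Δt = 1.242 × 10^6 ft³.
Runoff depth d = V / A = 0.9900 in.
C = d / P = 0.9900 / 1.58 = 0.63.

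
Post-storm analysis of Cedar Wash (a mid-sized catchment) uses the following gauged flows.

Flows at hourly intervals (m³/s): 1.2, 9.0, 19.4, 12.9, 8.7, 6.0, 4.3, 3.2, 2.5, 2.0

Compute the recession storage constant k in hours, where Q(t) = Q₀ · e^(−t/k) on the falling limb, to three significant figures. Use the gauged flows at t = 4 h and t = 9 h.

On the falling limb, Q drops from 8.7 to 2.0 m³/s between t = 4 h and t = 9 h (Δt = 5 h).
k = −Δt / ln(Q₂/Q₁) = −5 / ln(2.0/8.7) = 3.40 h.

k ≈ 3.40 h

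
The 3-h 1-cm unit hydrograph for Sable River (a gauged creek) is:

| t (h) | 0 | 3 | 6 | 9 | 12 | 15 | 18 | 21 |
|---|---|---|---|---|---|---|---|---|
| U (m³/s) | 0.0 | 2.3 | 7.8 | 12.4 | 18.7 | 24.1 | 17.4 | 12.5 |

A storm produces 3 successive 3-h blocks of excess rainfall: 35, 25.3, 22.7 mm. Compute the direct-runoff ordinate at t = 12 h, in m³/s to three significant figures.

By discrete convolution, Q_j = Σ (P_i / 10 mm) · U_{j−i}.
At t = 12 h (j=4): Q = (35/10)·18.7 + (25.3/10)·12.4 + (22.7/10)·7.8 = 115 m³/s.

Q ≈ 115 m³/s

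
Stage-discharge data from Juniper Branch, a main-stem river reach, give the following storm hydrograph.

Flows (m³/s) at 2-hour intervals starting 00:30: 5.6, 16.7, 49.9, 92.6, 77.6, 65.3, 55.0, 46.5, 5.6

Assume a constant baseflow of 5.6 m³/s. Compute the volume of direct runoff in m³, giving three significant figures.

Direct-runoff ordinates (Q − Q_b): 0.0, 11.1, 44.3, 87.0, 72.0, 59.7, 49.4, 40.9, 0.0 m³/s.
ΣQ_DR = 364.4 m³/s.
With Δt = 2 h = 7200 s, V = ΣQ_DR · Δt = 364.4 × 7200 = 2.62 × 10^6 m³.

V ≈ 2.62 × 10^6 m³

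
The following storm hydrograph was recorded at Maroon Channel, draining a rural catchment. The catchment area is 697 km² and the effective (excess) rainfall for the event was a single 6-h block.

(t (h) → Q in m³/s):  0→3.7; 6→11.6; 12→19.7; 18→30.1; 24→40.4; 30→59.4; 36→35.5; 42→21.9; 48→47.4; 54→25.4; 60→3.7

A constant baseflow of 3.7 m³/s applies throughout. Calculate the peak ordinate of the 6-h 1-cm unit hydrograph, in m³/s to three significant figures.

U_p ≈ 69.6 m³/s

Direct runoff: 0.0, 7.9, 16.0, 26.4, 36.7, 55.7, 31.8, 18.2, 43.7, 21.7, 0.0 m³/s; ΣQ_DR = 258.1 m³/s, peak = 55.7 m³/s.
Runoff depth d = ΣQ_DR·Δt / A = 258.1 × 21600 / (697 km²) = 7.999 mm.
The 1-cm UH is the DRH scaled by (10 mm)/d, so U_p = 55.7 × 10/7.999 = 69.6 m³/s.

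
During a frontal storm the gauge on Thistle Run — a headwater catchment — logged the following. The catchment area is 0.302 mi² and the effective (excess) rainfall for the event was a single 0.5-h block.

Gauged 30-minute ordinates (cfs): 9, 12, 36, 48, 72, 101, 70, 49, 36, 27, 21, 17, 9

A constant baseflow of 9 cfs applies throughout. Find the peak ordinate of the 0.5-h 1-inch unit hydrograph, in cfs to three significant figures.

Direct runoff: 0.0, 3.0, 27.0, 39.0, 63.0, 92.0, 61.0, 40.0, 27.0, 18.0, 12.0, 8.0, 0.0 cfs; ΣQ_DR = 390.0 cfs, peak = 92.0 cfs.
Runoff depth d = ΣQ_DR·Δt / A = 390.0 × 1800 / (0.302 mi²) = 1.001 in.
The 1-inch UH is the DRH scaled by (1 in)/d, so U_p = 92.0 × 1/1.001 = 91.9 cfs.

U_p ≈ 91.9 cfs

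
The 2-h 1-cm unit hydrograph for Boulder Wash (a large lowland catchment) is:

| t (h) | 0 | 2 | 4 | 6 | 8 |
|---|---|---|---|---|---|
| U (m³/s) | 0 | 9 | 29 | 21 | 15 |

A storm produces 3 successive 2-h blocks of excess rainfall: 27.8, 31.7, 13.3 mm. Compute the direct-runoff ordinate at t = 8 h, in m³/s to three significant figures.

By discrete convolution, Q_j = Σ (P_i / 10 mm) · U_{j−i}.
At t = 8 h (j=4): Q = (27.8/10)·15 + (31.7/10)·21 + (13.3/10)·29 = 147 m³/s.

Q ≈ 147 m³/s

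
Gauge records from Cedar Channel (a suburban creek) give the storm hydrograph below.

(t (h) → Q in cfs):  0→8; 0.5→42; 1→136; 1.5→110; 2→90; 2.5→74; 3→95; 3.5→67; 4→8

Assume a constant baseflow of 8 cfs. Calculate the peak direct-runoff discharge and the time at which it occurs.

Q_p = 128.0 cfs at t = 1 h

Subtracting baseflow gives direct-runoff ordinates: 0.0, 34.0, 128.0, 102.0, 82.0, 66.0, 87.0, 59.0, 0.0 cfs.
The maximum is 128.0 cfs, occurring at the reading for t = 1 h.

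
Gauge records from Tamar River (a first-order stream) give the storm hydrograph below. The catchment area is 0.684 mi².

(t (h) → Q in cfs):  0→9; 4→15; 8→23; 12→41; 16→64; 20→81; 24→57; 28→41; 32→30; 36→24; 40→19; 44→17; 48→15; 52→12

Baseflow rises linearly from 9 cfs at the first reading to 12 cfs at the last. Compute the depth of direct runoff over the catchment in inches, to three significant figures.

d ≈ 2.73 in

Direct runoff: 0.00, 5.77, 13.54, 31.31, 54.08, 70.85, 46.62, 30.38, 19.15, 12.92, 7.69, 5.46, 3.23, 0.00 cfs; ΣQ_DR = 301.0 cfs.
V = ΣQ_DR · Δt = 301.0 × 14400 s = 4.334 × 10^6 ft³.
Over A = 0.684 mi², depth = V / A = 2.73 in.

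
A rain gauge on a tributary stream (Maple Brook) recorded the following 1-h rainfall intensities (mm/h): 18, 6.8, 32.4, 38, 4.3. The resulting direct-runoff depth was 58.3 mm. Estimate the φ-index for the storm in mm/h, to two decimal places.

Only the 3 blocks with intensity above φ contribute runoff: 18, 32.4, 38 mm/h.
Σ(I−φ)·Δt = d  ⇒  (18+32.4+38 − 3φ)·1 = 58.3
φ = (88.40 − 58.3/1) / 3 = 10.03 mm/h.

φ ≈ 10.03 mm/h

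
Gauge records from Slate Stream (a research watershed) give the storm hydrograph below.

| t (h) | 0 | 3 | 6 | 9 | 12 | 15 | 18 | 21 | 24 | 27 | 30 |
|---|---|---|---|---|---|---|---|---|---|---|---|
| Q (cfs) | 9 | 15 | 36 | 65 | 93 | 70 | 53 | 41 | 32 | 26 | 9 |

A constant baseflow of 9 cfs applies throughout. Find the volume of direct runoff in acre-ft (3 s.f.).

V ≈ 86.8 acre-ft

Direct-runoff ordinates (Q − Q_b): 0.0, 6.0, 27.0, 56.0, 84.0, 61.0, 44.0, 32.0, 23.0, 17.0, 0.0 cfs.
ΣQ_DR = 350.0 cfs.
With Δt = 3 h = 10800 s, V = ΣQ_DR · Δt = 350.0 × 10800 = 3.78 × 10^6 ft³ = 86.8 acre-ft.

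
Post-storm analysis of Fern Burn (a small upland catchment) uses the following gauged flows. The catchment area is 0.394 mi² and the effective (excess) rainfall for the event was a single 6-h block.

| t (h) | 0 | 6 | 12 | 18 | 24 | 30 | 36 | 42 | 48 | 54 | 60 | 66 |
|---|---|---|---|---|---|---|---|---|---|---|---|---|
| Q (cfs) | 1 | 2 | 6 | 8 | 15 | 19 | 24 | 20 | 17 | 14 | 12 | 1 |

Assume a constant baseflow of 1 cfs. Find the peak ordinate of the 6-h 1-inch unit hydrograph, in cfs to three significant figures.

U_p ≈ 7.67 cfs

Direct runoff: 0.0, 1.0, 5.0, 7.0, 14.0, 18.0, 23.0, 19.0, 16.0, 13.0, 11.0, 0.0 cfs; ΣQ_DR = 127.0 cfs, peak = 23.0 cfs.
Runoff depth d = ΣQ_DR·Δt / A = 127.0 × 21600 / (0.394 mi²) = 2.997 in.
The 1-inch UH is the DRH scaled by (1 in)/d, so U_p = 23.0 × 1/2.997 = 7.67 cfs.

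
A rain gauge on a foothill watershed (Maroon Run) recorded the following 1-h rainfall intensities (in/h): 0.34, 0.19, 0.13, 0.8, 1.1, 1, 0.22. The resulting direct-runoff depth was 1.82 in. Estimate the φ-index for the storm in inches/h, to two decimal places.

Only the 3 blocks with intensity above φ contribute runoff: 0.8, 1.1, 1 in/h.
Σ(I−φ)·Δt = d  ⇒  (0.8+1.1+1 − 3φ)·1 = 1.82
φ = (2.900 − 1.82/1) / 3 = 0.36 in/h.

φ ≈ 0.36 in/h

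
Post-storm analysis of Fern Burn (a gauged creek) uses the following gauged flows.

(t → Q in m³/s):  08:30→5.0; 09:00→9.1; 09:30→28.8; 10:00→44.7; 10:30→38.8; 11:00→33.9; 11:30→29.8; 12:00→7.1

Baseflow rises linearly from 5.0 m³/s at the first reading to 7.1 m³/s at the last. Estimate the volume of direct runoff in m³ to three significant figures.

Direct-runoff ordinates (Q − Q_b): 0.00, 3.80, 23.20, 38.80, 32.60, 27.40, 23.00, 0.00 m³/s.
ΣQ_DR = 148.8 m³/s.
With Δt = 0.5 h = 1800 s, V = ΣQ_DR · Δt = 148.8 × 1800 = 2.68 × 10^5 m³.

V ≈ 2.68 × 10^5 m³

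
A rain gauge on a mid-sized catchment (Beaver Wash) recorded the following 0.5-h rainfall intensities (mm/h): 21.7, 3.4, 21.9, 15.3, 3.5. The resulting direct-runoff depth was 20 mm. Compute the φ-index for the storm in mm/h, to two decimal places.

φ ≈ 6.30 mm/h

Only the 3 blocks with intensity above φ contribute runoff: 21.7, 21.9, 15.3 mm/h.
Σ(I−φ)·Δt = d  ⇒  (21.7+21.9+15.3 − 3φ)·0.5 = 20
φ = (58.90 − 20/0.5) / 3 = 6.30 mm/h.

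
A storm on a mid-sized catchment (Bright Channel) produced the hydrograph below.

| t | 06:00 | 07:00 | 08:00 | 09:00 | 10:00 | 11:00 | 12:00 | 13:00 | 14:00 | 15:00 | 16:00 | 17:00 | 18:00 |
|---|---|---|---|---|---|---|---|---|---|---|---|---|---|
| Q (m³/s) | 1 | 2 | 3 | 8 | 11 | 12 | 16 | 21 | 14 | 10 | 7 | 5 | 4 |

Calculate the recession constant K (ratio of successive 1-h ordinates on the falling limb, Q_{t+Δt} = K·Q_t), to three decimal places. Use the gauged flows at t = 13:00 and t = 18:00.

K ≈ 0.718

Using the recession-limb readings at t = 13:00 and t = 18:00: Q falls from 21 to 4 m³/s over 5 intervals.
K = (Q₂/Q₁)^(1/5) = (4/21)^(1/5) = 0.718.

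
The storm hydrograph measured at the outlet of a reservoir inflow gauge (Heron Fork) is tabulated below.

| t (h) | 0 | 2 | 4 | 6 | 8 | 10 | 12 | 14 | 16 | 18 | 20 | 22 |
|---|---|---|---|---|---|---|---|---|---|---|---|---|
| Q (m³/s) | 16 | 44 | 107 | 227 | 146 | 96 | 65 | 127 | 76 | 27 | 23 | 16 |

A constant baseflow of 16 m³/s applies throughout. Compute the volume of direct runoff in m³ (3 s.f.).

V ≈ 5.60 × 10^6 m³

Direct-runoff ordinates (Q − Q_b): 0.0, 28.0, 91.0, 211.0, 130.0, 80.0, 49.0, 111.0, 60.0, 11.0, 7.0, 0.0 m³/s.
ΣQ_DR = 778.0 m³/s.
With Δt = 2 h = 7200 s, V = ΣQ_DR · Δt = 778.0 × 7200 = 5.60 × 10^6 m³.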